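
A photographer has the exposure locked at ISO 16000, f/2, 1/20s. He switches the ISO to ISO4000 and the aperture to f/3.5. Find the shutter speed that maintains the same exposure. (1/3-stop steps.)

0.6 s

ISO: 16000 → 12800 → 10000 → 8000 → 6400 → 5000 → 4000 — 2 stops lower (darker).
Aperture: f/2 → f/2.2 → f/2.5 → f/2.8 → f/3.2 → f/3.5 — 1 2/3 stops smaller aperture (darker).
Net change so far: 3 2/3 stops darker. Offset with the shutter speed: 1/20 → 1/15 → 1/13 → 1/10 → 1/8 → 1/6 → 1/5 → 1/4 → 0.3 → 0.4 → 0.5 → 0.6.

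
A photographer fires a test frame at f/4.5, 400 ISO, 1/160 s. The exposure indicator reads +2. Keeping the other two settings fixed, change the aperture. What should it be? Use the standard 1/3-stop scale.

f/9

Overexposed by 2 stops → need 2 stops darker.
Aperture: f/4.5 → f/5 → f/5.6 → f/6.3 → f/7.1 → f/8 → f/9.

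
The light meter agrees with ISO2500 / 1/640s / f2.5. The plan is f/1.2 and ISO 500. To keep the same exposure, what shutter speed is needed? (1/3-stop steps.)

1/500s

Aperture: f/2.5 → f/2.2 → f/2 → f/1.8 → f/1.6 → f/1.4 → f/1.2 — 2 stops opened up (brighter).
ISO: 2500 → 2000 → 1600 → 1250 → 1000 → 800 → 640 → 500 — 2 1/3 stops lower (darker).
Net change so far: 1/3 stop darker. Offset with the shutter speed: 1/640 → 1/500.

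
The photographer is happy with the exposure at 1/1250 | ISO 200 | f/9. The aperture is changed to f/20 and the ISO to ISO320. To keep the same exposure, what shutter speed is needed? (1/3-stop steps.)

1/400s

Aperture: f/9 → f/10 → f/11 → f/13 → f/14 → f/16 → f/18 → f/20 — 2 1/3 stops narrower (darker).
ISO: 200 → 250 → 320 — 2/3 stop higher (brighter).
Net change so far: 1 2/3 stops darker. Offset with the shutter speed: 1/1250 → 1/1000 → 1/800 → 1/640 → 1/500 → 1/400.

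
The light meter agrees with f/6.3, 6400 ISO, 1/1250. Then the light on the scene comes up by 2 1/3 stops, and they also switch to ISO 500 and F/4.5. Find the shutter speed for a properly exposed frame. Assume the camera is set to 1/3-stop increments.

1/1000s

Scene light: 2 1/3 stops brighter.
ISO: 6400 → 5000 → 4000 → 3200 → 2500 → 2000 → 1600 → 1250 → 1000 → 800 → 640 → 500 — 3 2/3 stops lower (darker).
Aperture: f/6.3 → f/5.6 → f/5 → f/4.5 — 1 stop opened up (brighter).
Net so far: 1/3 stop darker. Shutter speed: 1/1250 → 1/1000.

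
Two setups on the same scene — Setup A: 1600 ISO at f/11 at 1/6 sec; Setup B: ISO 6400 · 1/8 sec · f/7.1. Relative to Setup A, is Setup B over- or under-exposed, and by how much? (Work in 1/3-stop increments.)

3 stops brighter

Aperture: f/11 → f/10 → f/9 → f/8 → f/7.1 — 1 1/3 stops wider (brighter).
Shutter speed: 1/6 → 1/8 — 1/3 stop faster (darker).
ISO: 1600 → 2000 → 2500 → 3200 → 4000 → 5000 → 6400 — 2 stops raised (brighter).
Net: +1 1/3 −1/3 +2 = +3 stops.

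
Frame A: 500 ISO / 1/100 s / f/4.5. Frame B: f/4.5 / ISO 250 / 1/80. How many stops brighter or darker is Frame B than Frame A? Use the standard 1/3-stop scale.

2/3 stop darker

Aperture: unchanged.
Shutter speed: 1/100 → 1/80 — 1/3 stop slower (brighter).
ISO: 500 → 400 → 320 → 250 — 1 stop dropped (darker).
Net: +1/3 −1 = −2/3 stops.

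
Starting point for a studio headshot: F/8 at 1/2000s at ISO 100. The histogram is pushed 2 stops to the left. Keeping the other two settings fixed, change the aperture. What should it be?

Underexposed by 2 stops → need 2 stops brighter.
Aperture: f/8 → f/5.6 → f/4.

f/4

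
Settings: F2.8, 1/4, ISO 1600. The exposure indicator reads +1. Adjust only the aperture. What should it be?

Overexposed by 1 stop → need 1 stop darker.
Aperture: f/2.8 → f/4.

f/4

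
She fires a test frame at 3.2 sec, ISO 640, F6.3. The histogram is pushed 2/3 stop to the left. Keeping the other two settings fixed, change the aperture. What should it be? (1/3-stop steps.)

f/5

Underexposed by 2/3 stop → need 2/3 stop brighter.
Aperture: f/6.3 → f/5.6 → f/5.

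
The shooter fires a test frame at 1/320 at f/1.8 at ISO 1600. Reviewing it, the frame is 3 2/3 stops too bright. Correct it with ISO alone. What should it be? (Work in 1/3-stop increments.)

Overexposed by 3 2/3 stops → need 3 2/3 stops darker.
ISO: 1600 → 1250 → 1000 → 800 → 640 → 500 → 400 → 320 → 250 → 200 → 160 → 125.

ISO 125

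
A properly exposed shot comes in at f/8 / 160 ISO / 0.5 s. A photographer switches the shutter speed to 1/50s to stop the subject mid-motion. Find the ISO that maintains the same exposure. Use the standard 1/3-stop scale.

ISO 4000

Shutter speed: 0.5 → 0.4 → 0.3 → 1/4 → 1/5 → 1/6 → 1/8 → 1/10 → 1/13 → 1/15 → 1/20 → 1/25 → 1/30 → 1/40 → 1/50 — 4 2/3 stops shorter (darker).
Need 4 2/3 stops brighter from the ISO: 160 → 200 → 250 → 320 → 400 → 500 → 640 → 800 → 1000 → 1250 → 1600 → 2000 → 2500 → 3200 → 4000.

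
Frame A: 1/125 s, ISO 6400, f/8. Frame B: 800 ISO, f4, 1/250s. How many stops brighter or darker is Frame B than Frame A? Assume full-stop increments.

Aperture: f/8 → f/5.6 → f/4 — 2 stops larger aperture (brighter).
Shutter speed: 1/125 → 1/250 — 1 stop shorter (darker).
ISO: 6400 → 3200 → 1600 → 800 — 3 stops dropped (darker).
Net: +2 −1 −3 = −2 stops.

2 stops darker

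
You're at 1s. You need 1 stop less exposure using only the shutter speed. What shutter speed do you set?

1/2s

Shutter speed: 1 → 1/2 — 1 stop shorter (darker).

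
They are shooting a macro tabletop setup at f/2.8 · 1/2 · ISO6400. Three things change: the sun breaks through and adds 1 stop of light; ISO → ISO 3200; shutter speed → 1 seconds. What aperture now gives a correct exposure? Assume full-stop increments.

f/4

Scene light: 1 stop brighter.
ISO: 6400 → 3200 — 1 stop lower (darker).
Shutter speed: 1/2 → 1 — 1 stop longer (brighter).
Net so far: 1 stop brighter. Aperture: f/2.8 → f/4.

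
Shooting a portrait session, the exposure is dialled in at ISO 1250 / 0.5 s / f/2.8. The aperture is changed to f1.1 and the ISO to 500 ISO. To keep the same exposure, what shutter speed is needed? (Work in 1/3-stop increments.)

1/5s

Aperture: f/2.8 → f/2.5 → f/2.2 → f/2 → f/1.8 → f/1.6 → f/1.4 → f/1.2 → f/1.1 — 2 2/3 stops wider (brighter).
ISO: 1250 → 1000 → 800 → 640 → 500 — 1 1/3 stops dropped (darker).
Net change so far: 1 1/3 stops brighter. Offset with the shutter speed: 0.5 → 0.4 → 0.3 → 1/4 → 1/5.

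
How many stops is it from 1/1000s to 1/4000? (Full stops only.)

2 stops

1/1000 → 1/2000 → 1/4000 — count the steps: 2 stops.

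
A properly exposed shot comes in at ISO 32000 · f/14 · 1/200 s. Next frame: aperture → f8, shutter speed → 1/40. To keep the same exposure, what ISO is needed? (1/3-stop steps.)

Aperture: f/14 → f/13 → f/11 → f/10 → f/9 → f/8 — 1 2/3 stops larger aperture (brighter).
Shutter speed: 1/200 → 1/160 → 1/125 → 1/100 → 1/80 → 1/60 → 1/50 → 1/40 — 2 1/3 stops longer (brighter).
Net change so far: 4 stops brighter. Offset with the ISO: 32000 → 25600 → 20000 → 16000 → 12800 → 10000 → 8000 → 6400 → 5000 → 4000 → 3200 → 2500 → 2000.

ISO 2000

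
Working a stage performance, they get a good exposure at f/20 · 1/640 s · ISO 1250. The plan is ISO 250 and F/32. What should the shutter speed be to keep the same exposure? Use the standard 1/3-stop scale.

1/50s

ISO: 1250 → 1000 → 800 → 640 → 500 → 400 → 320 → 250 — 2 1/3 stops dropped (darker).
Aperture: f/20 → f/22 → f/25 → f/29 → f/32 — 1 1/3 stops stopped down (darker).
Net change so far: 3 2/3 stops darker. Offset with the shutter speed: 1/640 → 1/500 → 1/400 → 1/320 → 1/250 → 1/200 → 1/160 → 1/125 → 1/100 → 1/80 → 1/60 → 1/50.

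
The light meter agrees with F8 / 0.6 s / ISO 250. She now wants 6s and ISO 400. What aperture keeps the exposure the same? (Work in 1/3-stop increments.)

f/32

Shutter speed: 0.6 → 0.8 → 1 → 1.3 → 1.6 → 2 → 2.5 → 3.2 → 4 → 5 → 6 — 3 1/3 stops slower (brighter).
ISO: 250 → 320 → 400 — 2/3 stop higher (brighter).
Net change so far: 4 stops brighter. Offset with the aperture: f/8 → f/9 → f/10 → f/11 → f/13 → f/14 → f/16 → f/18 → f/20 → f/22 → f/25 → f/29 → f/32.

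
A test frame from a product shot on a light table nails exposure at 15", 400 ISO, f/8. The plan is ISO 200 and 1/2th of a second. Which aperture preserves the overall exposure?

ISO: 400 → 200 — 1 stop lower (darker).
Shutter speed: 15 → 8 → 4 → 2 → 1 → 1/2 — 5 stops faster (darker).
Net change so far: 6 stops darker. Offset with the aperture: f/8 → f/5.6 → f/4 → f/2.8 → f/2 → f/1.4 → f/1.0.

f/1.0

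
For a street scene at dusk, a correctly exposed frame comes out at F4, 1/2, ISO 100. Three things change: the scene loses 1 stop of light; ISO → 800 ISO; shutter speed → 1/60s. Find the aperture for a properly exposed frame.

Scene light: 1 stop darker.
ISO: 100 → 200 → 400 → 800 — 3 stops higher (brighter).
Shutter speed: 1/2 → 1/4 → 1/8 → 1/15 → 1/30 → 1/60 — 5 stops faster (darker).
Net so far: 3 stops darker. Aperture: f/4 → f/2.8 → f/2 → f/1.4.

f/1.4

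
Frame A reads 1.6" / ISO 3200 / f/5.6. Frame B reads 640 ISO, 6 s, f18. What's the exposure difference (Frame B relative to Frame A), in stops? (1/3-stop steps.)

Aperture: f/5.6 → f/6.3 → f/7.1 → f/8 → f/9 → f/10 → f/11 → f/13 → f/14 → f/16 → f/18 — 3 1/3 stops stopped down (darker).
Shutter speed: 1.6 → 2 → 2.5 → 3.2 → 4 → 5 → 6 — 2 stops slower (brighter).
ISO: 3200 → 2500 → 2000 → 1600 → 1250 → 1000 → 800 → 640 — 2 1/3 stops lower (darker).
Net: −3 1/3 +2 −2 1/3 = −3 2/3 stops.

3 2/3 stops darker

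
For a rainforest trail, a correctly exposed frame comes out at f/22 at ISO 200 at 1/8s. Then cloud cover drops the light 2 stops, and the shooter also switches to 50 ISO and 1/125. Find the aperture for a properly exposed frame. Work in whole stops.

f/1.4

Scene light: 2 stops darker.
ISO: 200 → 100 → 50 — 2 stops dropped (darker).
Shutter speed: 1/8 → 1/15 → 1/30 → 1/60 → 1/125 — 4 stops shorter (darker).
Net so far: 8 stops darker. Aperture: f/22 → f/16 → f/11 → f/8 → f/5.6 → f/4 → f/2.8 → f/2 → f/1.4.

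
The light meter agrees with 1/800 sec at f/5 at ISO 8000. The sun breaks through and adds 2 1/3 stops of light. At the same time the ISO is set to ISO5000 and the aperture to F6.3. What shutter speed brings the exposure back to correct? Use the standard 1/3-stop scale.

1/1600s

Scene light: 2 1/3 stops brighter.
ISO: 8000 → 6400 → 5000 — 2/3 stop dropped (darker).
Aperture: f/5 → f/5.6 → f/6.3 — 2/3 stop smaller aperture (darker).
Net so far: 1 stop brighter. Shutter speed: 1/800 → 1/1000 → 1/1250 → 1/1600.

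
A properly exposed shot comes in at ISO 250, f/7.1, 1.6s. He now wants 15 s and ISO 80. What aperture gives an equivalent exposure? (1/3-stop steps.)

Shutter speed: 1.6 → 2 → 2.5 → 3.2 → 4 → 5 → 6 → 8 → 10 → 13 → 15 — 3 1/3 stops slower (brighter).
ISO: 250 → 200 → 160 → 125 → 100 → 80 — 1 2/3 stops dropped (darker).
Net change so far: 1 2/3 stops brighter. Offset with the aperture: f/7.1 → f/8 → f/9 → f/10 → f/11 → f/13.

f/13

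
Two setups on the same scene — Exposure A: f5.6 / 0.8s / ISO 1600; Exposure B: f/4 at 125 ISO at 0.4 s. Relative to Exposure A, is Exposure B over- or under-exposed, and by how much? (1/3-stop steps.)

Aperture: f/5.6 → f/5 → f/4.5 → f/4 — 1 stop wider (brighter).
Shutter speed: 0.8 → 0.6 → 0.5 → 0.4 — 1 stop faster (darker).
ISO: 1600 → 1250 → 1000 → 800 → 640 → 500 → 400 → 320 → 250 → 200 → 160 → 125 — 3 2/3 stops dropped (darker).
Net: +1 −1 −3 2/3 = −3 2/3 stops.

3 2/3 stops darker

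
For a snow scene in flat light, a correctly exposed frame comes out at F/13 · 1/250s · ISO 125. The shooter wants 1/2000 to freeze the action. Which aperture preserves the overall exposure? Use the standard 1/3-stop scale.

Shutter speed: 1/250 → 1/320 → 1/400 → 1/500 → 1/640 → 1/800 → 1/1000 → 1/1250 → 1/1600 → 1/2000 — 3 stops shorter (darker).
Need 3 stops brighter from the aperture: f/13 → f/11 → f/10 → f/9 → f/8 → f/7.1 → f/6.3 → f/5.6 → f/5 → f/4.5.

f/4.5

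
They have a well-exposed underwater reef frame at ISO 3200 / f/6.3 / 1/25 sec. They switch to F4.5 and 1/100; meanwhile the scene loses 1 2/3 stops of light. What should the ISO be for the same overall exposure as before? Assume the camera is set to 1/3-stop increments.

ISO 20000

Scene light: 1 2/3 stops darker.
Aperture: f/6.3 → f/5.6 → f/5 → f/4.5 — 1 stop opened up (brighter).
Shutter speed: 1/25 → 1/30 → 1/40 → 1/50 → 1/60 → 1/80 → 1/100 — 2 stops shorter (darker).
Net so far: 2 2/3 stops darker. ISO: 3200 → 4000 → 5000 → 6400 → 8000 → 10000 → 12800 → 16000 → 20000.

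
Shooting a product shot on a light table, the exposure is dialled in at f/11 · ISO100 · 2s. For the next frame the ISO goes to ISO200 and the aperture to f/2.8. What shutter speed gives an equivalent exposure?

1/15s

ISO: 100 → 200 — 1 stop raised (brighter).
Aperture: f/11 → f/8 → f/5.6 → f/4 → f/2.8 — 4 stops larger aperture (brighter).
Net change so far: 5 stops brighter. Offset with the shutter speed: 2 → 1 → 1/2 → 1/4 → 1/8 → 1/15.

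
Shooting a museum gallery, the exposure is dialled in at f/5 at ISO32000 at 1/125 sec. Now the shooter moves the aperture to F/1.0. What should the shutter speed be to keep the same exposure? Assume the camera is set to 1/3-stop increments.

Aperture: f/5 → f/4.5 → f/4 → f/3.5 → f/3.2 → f/2.8 → f/2.5 → f/2.2 → f/2 → f/1.8 → f/1.6 → f/1.4 → f/1.2 → f/1.1 → f/1.0 — 4 2/3 stops larger aperture (brighter).
Need 4 2/3 stops darker from the shutter speed: 1/125 → 1/160 → 1/200 → 1/250 → 1/320 → 1/400 → 1/500 → 1/640 → 1/800 → 1/1000 → 1/1250 → 1/1600 → 1/2000 → 1/2500 → 1/3200.

1/3200s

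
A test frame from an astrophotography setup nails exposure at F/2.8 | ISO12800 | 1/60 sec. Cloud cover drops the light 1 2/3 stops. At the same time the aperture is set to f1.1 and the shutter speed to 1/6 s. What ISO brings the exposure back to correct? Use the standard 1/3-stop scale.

ISO 640

Scene light: 1 2/3 stops darker.
Aperture: f/2.8 → f/2.5 → f/2.2 → f/2 → f/1.8 → f/1.6 → f/1.4 → f/1.2 → f/1.1 — 2 2/3 stops larger aperture (brighter).
Shutter speed: 1/60 → 1/50 → 1/40 → 1/30 → 1/25 → 1/20 → 1/15 → 1/13 → 1/10 → 1/8 → 1/6 — 3 1/3 stops longer (brighter).
Net so far: 4 1/3 stops brighter. ISO: 12800 → 10000 → 8000 → 6400 → 5000 → 4000 → 3200 → 2500 → 2000 → 1600 → 1250 → 1000 → 800 → 640.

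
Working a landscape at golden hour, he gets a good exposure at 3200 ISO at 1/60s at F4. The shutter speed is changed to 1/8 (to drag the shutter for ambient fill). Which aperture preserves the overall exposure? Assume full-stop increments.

Shutter speed: 1/60 → 1/30 → 1/15 → 1/8 — 3 stops slower (brighter).
Need 3 stops darker from the aperture: f/4 → f/5.6 → f/8 → f/11.

f/11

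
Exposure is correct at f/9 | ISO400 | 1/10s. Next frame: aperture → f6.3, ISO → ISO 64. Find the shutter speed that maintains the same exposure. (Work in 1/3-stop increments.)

0.3 s

Aperture: f/9 → f/8 → f/7.1 → f/6.3 — 1 stop wider (brighter).
ISO: 400 → 320 → 250 → 200 → 160 → 125 → 100 → 80 → 64 — 2 2/3 stops lower (darker).
Net change so far: 1 2/3 stops darker. Offset with the shutter speed: 1/10 → 1/8 → 1/6 → 1/5 → 1/4 → 0.3.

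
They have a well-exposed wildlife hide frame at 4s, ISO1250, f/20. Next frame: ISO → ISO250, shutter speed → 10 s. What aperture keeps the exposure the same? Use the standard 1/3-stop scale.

f/14

ISO: 1250 → 1000 → 800 → 640 → 500 → 400 → 320 → 250 — 2 1/3 stops lower (darker).
Shutter speed: 4 → 5 → 6 → 8 → 10 — 1 1/3 stops slower (brighter).
Net change so far: 1 stop darker. Offset with the aperture: f/20 → f/18 → f/16 → f/14.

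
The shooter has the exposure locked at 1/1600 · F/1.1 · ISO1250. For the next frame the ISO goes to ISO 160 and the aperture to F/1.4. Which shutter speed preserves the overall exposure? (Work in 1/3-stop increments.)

ISO: 1250 → 1000 → 800 → 640 → 500 → 400 → 320 → 250 → 200 → 160 — 3 stops dropped (darker).
Aperture: f/1.1 → f/1.2 → f/1.4 — 2/3 stop stopped down (darker).
Net change so far: 3 2/3 stops darker. Offset with the shutter speed: 1/1600 → 1/1250 → 1/1000 → 1/800 → 1/640 → 1/500 → 1/400 → 1/320 → 1/250 → 1/200 → 1/160 → 1/125.

1/125s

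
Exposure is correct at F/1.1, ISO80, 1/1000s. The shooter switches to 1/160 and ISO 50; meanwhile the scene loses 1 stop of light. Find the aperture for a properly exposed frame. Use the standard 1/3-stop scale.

f/1.6

Scene light: 1 stop darker.
Shutter speed: 1/1000 → 1/800 → 1/640 → 1/500 → 1/400 → 1/320 → 1/250 → 1/200 → 1/160 — 2 2/3 stops longer (brighter).
ISO: 80 → 64 → 50 — 2/3 stop dropped (darker).
Net so far: 1 stop brighter. Aperture: f/1.1 → f/1.2 → f/1.4 → f/1.6.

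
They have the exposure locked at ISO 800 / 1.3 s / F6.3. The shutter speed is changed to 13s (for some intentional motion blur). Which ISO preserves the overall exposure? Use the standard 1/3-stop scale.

ISO 80

Shutter speed: 1.3 → 1.6 → 2 → 2.5 → 3.2 → 4 → 5 → 6 → 8 → 10 → 13 — 3 1/3 stops slower (brighter).
Need 3 1/3 stops darker from the ISO: 800 → 640 → 500 → 400 → 320 → 250 → 200 → 160 → 125 → 100 → 80.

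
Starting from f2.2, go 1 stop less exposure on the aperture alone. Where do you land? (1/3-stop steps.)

f/3.2

Aperture: f/2.2 → f/2.5 → f/2.8 → f/3.2 — 1 stop stopped down (darker).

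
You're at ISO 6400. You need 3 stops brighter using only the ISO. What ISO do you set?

ISO 51200

ISO: 6400 → 12800 → 25600 → 51200 — 3 stops higher (brighter).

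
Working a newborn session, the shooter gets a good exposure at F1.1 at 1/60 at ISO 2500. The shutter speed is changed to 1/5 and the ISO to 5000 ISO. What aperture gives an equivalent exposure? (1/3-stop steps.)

f/5.6

Shutter speed: 1/60 → 1/50 → 1/40 → 1/30 → 1/25 → 1/20 → 1/15 → 1/13 → 1/10 → 1/8 → 1/6 → 1/5 — 3 2/3 stops slower (brighter).
ISO: 2500 → 3200 → 4000 → 5000 — 1 stop higher (brighter).
Net change so far: 4 2/3 stops brighter. Offset with the aperture: f/1.1 → f/1.2 → f/1.4 → f/1.6 → f/1.8 → f/2 → f/2.2 → f/2.5 → f/2.8 → f/3.2 → f/3.5 → f/4 → f/4.5 → f/5 → f/5.6.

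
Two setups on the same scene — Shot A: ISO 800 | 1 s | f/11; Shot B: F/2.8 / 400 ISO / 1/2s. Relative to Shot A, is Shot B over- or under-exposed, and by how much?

Aperture: f/11 → f/8 → f/5.6 → f/4 → f/2.8 — 4 stops wider (brighter).
Shutter speed: 1 → 1/2 — 1 stop shorter (darker).
ISO: 800 → 400 — 1 stop lower (darker).
Net: +4 −1 −1 = +2 stops.

2 stops brighter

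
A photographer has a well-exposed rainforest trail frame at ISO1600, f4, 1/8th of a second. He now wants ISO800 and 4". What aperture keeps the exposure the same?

f/16

ISO: 1600 → 800 — 1 stop lower (darker).
Shutter speed: 1/8 → 1/4 → 1/2 → 1 → 2 → 4 — 5 stops slower (brighter).
Net change so far: 4 stops brighter. Offset with the aperture: f/4 → f/5.6 → f/8 → f/11 → f/16.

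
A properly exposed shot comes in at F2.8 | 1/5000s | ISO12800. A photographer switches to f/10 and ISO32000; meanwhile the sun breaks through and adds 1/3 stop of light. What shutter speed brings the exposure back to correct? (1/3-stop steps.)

1/1250s

Scene light: 1/3 stop brighter.
Aperture: f/2.8 → f/3.2 → f/3.5 → f/4 → f/4.5 → f/5 → f/5.6 → f/6.3 → f/7.1 → f/8 → f/9 → f/10 — 3 2/3 stops stopped down (darker).
ISO: 12800 → 16000 → 20000 → 25600 → 32000 — 1 1/3 stops higher (brighter).
Net so far: 2 stops darker. Shutter speed: 1/5000 → 1/4000 → 1/3200 → 1/2500 → 1/2000 → 1/1600 → 1/1250.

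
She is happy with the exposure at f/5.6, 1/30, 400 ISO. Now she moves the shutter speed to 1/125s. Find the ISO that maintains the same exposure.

ISO 1600

Shutter speed: 1/30 → 1/60 → 1/125 — 2 stops shorter (darker).
Need 2 stops brighter from the ISO: 400 → 800 → 1600.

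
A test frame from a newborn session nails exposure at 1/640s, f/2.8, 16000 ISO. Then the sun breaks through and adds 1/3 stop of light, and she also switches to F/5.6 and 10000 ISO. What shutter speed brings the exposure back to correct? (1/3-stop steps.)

Scene light: 1/3 stop brighter.
Aperture: f/2.8 → f/3.2 → f/3.5 → f/4 → f/4.5 → f/5 → f/5.6 — 2 stops stopped down (darker).
ISO: 16000 → 12800 → 10000 — 2/3 stop dropped (darker).
Net so far: 2 1/3 stops darker. Shutter speed: 1/640 → 1/500 → 1/400 → 1/320 → 1/250 → 1/200 → 1/160 → 1/125.

1/125s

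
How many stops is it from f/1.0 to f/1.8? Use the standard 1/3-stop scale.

f/1.0 → f/1.1 → f/1.2 → f/1.4 → f/1.6 → f/1.8 — count the steps: 5 third-stops = 1 2/3 stops.

1 2/3 stops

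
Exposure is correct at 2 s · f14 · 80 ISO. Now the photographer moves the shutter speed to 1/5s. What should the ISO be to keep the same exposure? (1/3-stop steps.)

ISO 800

Shutter speed: 2 → 1.6 → 1.3 → 1 → 0.8 → 0.6 → 0.5 → 0.4 → 0.3 → 1/4 → 1/5 — 3 1/3 stops shorter (darker).
Need 3 1/3 stops brighter from the ISO: 80 → 100 → 125 → 160 → 200 → 250 → 320 → 400 → 500 → 640 → 800.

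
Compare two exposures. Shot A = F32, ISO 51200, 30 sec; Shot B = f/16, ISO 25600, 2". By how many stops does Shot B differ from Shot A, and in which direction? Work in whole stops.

Aperture: f/32 → f/22 → f/16 — 2 stops larger aperture (brighter).
Shutter speed: 30 → 15 → 8 → 4 → 2 — 4 stops faster (darker).
ISO: 51200 → 25600 — 1 stop lower (darker).
Net: +2 −4 −1 = −3 stops.

3 stops darker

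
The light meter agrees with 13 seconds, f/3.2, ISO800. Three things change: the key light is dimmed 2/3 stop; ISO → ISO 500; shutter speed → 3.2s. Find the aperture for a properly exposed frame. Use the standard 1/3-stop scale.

Scene light: 2/3 stop darker.
ISO: 800 → 640 → 500 — 2/3 stop dropped (darker).
Shutter speed: 13 → 10 → 8 → 6 → 5 → 4 → 3.2 — 2 stops faster (darker).
Net so far: 3 1/3 stops darker. Aperture: f/3.2 → f/2.8 → f/2.5 → f/2.2 → f/2 → f/1.8 → f/1.6 → f/1.4 → f/1.2 → f/1.1 → f/1.0.

f/1.0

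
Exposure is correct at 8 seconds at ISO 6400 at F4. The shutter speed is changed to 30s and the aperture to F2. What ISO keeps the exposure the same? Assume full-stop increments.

Shutter speed: 8 → 15 → 30 — 2 stops slower (brighter).
Aperture: f/4 → f/2.8 → f/2 — 2 stops opened up (brighter).
Net change so far: 4 stops brighter. Offset with the ISO: 6400 → 3200 → 1600 → 800 → 400.

ISO 400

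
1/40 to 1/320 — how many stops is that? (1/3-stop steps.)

1/40 → 1/50 → 1/60 → 1/80 → 1/100 → 1/125 → 1/160 → 1/200 → 1/250 → 1/320 — count the steps: 9 third-stops = 3 stops.

3 stops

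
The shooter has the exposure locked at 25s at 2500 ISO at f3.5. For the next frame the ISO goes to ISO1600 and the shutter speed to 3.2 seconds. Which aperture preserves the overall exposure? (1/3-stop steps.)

f/1.0

ISO: 2500 → 2000 → 1600 — 2/3 stop lower (darker).
Shutter speed: 25 → 20 → 15 → 13 → 10 → 8 → 6 → 5 → 4 → 3.2 — 3 stops faster (darker).
Net change so far: 3 2/3 stops darker. Offset with the aperture: f/3.5 → f/3.2 → f/2.8 → f/2.5 → f/2.2 → f/2 → f/1.8 → f/1.6 → f/1.4 → f/1.2 → f/1.1 → f/1.0.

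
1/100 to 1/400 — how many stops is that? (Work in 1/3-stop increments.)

2 stops

1/100 → 1/125 → 1/160 → 1/200 → 1/250 → 1/320 → 1/400 — count the steps: 6 third-stops = 2 stops.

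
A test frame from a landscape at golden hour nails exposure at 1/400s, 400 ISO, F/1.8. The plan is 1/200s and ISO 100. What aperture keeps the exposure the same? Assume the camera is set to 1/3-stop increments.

Shutter speed: 1/400 → 1/320 → 1/250 → 1/200 — 1 stop longer (brighter).
ISO: 400 → 320 → 250 → 200 → 160 → 125 → 100 — 2 stops dropped (darker).
Net change so far: 1 stop darker. Offset with the aperture: f/1.8 → f/1.6 → f/1.4 → f/1.2.

f/1.2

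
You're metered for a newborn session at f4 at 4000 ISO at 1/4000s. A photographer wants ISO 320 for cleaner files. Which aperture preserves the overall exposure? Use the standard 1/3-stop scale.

f/1.1

ISO: 4000 → 3200 → 2500 → 2000 → 1600 → 1250 → 1000 → 800 → 640 → 500 → 400 → 320 — 3 2/3 stops lower (darker).
Need 3 2/3 stops brighter from the aperture: f/4 → f/3.5 → f/3.2 → f/2.8 → f/2.5 → f/2.2 → f/2 → f/1.8 → f/1.6 → f/1.4 → f/1.2 → f/1.1.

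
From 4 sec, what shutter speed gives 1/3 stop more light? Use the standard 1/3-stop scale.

Shutter speed: 4 → 5 — 1/3 stop slower (brighter).

5 s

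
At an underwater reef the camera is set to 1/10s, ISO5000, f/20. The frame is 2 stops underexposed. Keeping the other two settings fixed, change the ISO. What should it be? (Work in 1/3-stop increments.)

ISO 20000

Underexposed by 2 stops → need 2 stops brighter.
ISO: 5000 → 6400 → 8000 → 10000 → 12800 → 16000 → 20000.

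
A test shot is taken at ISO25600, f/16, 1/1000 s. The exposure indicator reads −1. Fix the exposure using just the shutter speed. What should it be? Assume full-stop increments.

Underexposed by 1 stop → need 1 stop brighter.
Shutter speed: 1/1000 → 1/500.

1/500s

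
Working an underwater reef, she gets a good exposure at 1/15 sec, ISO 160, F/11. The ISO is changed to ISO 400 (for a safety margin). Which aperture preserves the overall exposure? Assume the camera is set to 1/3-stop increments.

f/18

ISO: 160 → 200 → 250 → 320 → 400 — 1 1/3 stops raised (brighter).
Need 1 1/3 stops darker from the aperture: f/11 → f/13 → f/14 → f/16 → f/18.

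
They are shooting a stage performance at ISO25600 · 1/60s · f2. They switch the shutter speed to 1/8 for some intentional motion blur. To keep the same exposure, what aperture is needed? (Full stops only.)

Shutter speed: 1/60 → 1/30 → 1/15 → 1/8 — 3 stops longer (brighter).
Need 3 stops darker from the aperture: f/2 → f/2.8 → f/4 → f/5.6.

f/5.6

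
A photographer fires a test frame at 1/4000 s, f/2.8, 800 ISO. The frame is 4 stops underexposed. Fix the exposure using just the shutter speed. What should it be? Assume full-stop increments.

1/250s

Underexposed by 4 stops → need 4 stops brighter.
Shutter speed: 1/4000 → 1/2000 → 1/1000 → 1/500 → 1/250.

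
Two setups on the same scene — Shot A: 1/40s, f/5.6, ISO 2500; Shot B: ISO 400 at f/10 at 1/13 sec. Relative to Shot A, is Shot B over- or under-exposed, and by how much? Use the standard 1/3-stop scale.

Aperture: f/5.6 → f/6.3 → f/7.1 → f/8 → f/9 → f/10 — 1 2/3 stops stopped down (darker).
Shutter speed: 1/40 → 1/30 → 1/25 → 1/20 → 1/15 → 1/13 — 1 2/3 stops longer (brighter).
ISO: 2500 → 2000 → 1600 → 1250 → 1000 → 800 → 640 → 500 → 400 — 2 2/3 stops dropped (darker).
Net: −1 2/3 +1 2/3 −2 2/3 = −2 2/3 stops.

2 2/3 stops darker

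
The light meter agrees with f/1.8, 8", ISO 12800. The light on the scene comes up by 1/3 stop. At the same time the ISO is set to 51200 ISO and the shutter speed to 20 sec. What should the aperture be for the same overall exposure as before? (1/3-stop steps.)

f/6.3

Scene light: 1/3 stop brighter.
ISO: 12800 → 16000 → 20000 → 25600 → 32000 → 40000 → 51200 — 2 stops raised (brighter).
Shutter speed: 8 → 10 → 13 → 15 → 20 — 1 1/3 stops slower (brighter).
Net so far: 3 2/3 stops brighter. Aperture: f/1.8 → f/2 → f/2.2 → f/2.5 → f/2.8 → f/3.2 → f/3.5 → f/4 → f/4.5 → f/5 → f/5.6 → f/6.3.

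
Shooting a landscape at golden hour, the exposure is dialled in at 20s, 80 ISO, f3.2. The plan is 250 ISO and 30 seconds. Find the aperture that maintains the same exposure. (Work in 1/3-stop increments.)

ISO: 80 → 100 → 125 → 160 → 200 → 250 — 1 2/3 stops raised (brighter).
Shutter speed: 20 → 25 → 30 — 2/3 stop longer (brighter).
Net change so far: 2 1/3 stops brighter. Offset with the aperture: f/3.2 → f/3.5 → f/4 → f/4.5 → f/5 → f/5.6 → f/6.3 → f/7.1.

f/7.1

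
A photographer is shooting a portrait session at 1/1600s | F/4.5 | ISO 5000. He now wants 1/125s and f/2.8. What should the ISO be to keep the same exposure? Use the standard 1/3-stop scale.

ISO 160

Shutter speed: 1/1600 → 1/1250 → 1/1000 → 1/800 → 1/640 → 1/500 → 1/400 → 1/320 → 1/250 → 1/200 → 1/160 → 1/125 — 3 2/3 stops slower (brighter).
Aperture: f/4.5 → f/4 → f/3.5 → f/3.2 → f/2.8 — 1 1/3 stops wider (brighter).
Net change so far: 5 stops brighter. Offset with the ISO: 5000 → 4000 → 3200 → 2500 → 2000 → 1600 → 1250 → 1000 → 800 → 640 → 500 → 400 → 320 → 250 → 200 → 160.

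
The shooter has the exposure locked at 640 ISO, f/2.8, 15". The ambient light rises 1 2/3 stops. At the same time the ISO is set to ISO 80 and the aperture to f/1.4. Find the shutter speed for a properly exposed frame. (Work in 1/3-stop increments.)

10 s

Scene light: 1 2/3 stops brighter.
ISO: 640 → 500 → 400 → 320 → 250 → 200 → 160 → 125 → 100 → 80 — 3 stops dropped (darker).
Aperture: f/2.8 → f/2.5 → f/2.2 → f/2 → f/1.8 → f/1.6 → f/1.4 — 2 stops opened up (brighter).
Net so far: 2/3 stop brighter. Shutter speed: 15 → 13 → 10.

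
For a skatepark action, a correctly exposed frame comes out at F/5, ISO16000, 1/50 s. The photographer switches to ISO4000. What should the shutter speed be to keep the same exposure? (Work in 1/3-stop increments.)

1/13s

ISO: 16000 → 12800 → 10000 → 8000 → 6400 → 5000 → 4000 — 2 stops dropped (darker).
Need 2 stops brighter from the shutter speed: 1/50 → 1/40 → 1/30 → 1/25 → 1/20 → 1/15 → 1/13.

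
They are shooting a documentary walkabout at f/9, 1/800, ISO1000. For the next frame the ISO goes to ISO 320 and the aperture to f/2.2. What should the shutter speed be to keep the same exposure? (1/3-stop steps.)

1/4000s

ISO: 1000 → 800 → 640 → 500 → 400 → 320 — 1 2/3 stops lower (darker).
Aperture: f/9 → f/8 → f/7.1 → f/6.3 → f/5.6 → f/5 → f/4.5 → f/4 → f/3.5 → f/3.2 → f/2.8 → f/2.5 → f/2.2 — 4 stops larger aperture (brighter).
Net change so far: 2 1/3 stops brighter. Offset with the shutter speed: 1/800 → 1/1000 → 1/1250 → 1/1600 → 1/2000 → 1/2500 → 1/3200 → 1/4000.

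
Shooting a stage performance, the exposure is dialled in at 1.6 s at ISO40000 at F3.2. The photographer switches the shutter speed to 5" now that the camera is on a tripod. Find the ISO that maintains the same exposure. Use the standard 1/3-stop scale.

Shutter speed: 1.6 → 2 → 2.5 → 3.2 → 4 → 5 — 1 2/3 stops longer (brighter).
Need 1 2/3 stops darker from the ISO: 40000 → 32000 → 25600 → 20000 → 16000 → 12800.

ISO 12800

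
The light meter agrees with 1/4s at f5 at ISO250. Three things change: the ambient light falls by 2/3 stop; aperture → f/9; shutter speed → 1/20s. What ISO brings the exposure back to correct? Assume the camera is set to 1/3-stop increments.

ISO 6400

Scene light: 2/3 stop darker.
Aperture: f/5 → f/5.6 → f/6.3 → f/7.1 → f/8 → f/9 — 1 2/3 stops smaller aperture (darker).
Shutter speed: 1/4 → 1/5 → 1/6 → 1/8 → 1/10 → 1/13 → 1/15 → 1/20 — 2 1/3 stops faster (darker).
Net so far: 4 2/3 stops darker. ISO: 250 → 320 → 400 → 500 → 640 → 800 → 1000 → 1250 → 1600 → 2000 → 2500 → 3200 → 4000 → 5000 → 6400.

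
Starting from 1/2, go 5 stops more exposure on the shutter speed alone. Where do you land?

Shutter speed: 1/2 → 1 → 2 → 4 → 8 → 15 — 5 stops slower (brighter).

15 s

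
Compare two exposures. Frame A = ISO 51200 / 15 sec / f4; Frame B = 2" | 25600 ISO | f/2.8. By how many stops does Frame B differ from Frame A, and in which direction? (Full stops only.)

3 stops darker

Aperture: f/4 → f/2.8 — 1 stop larger aperture (brighter).
Shutter speed: 15 → 8 → 4 → 2 — 3 stops faster (darker).
ISO: 51200 → 25600 — 1 stop dropped (darker).
Net: +1 −3 −1 = −3 stops.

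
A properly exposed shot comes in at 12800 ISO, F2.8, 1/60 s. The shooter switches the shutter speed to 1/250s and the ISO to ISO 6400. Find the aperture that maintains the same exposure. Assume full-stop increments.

f/1.0

Shutter speed: 1/60 → 1/125 → 1/250 — 2 stops shorter (darker).
ISO: 12800 → 6400 — 1 stop dropped (darker).
Net change so far: 3 stops darker. Offset with the aperture: f/2.8 → f/2 → f/1.4 → f/1.0.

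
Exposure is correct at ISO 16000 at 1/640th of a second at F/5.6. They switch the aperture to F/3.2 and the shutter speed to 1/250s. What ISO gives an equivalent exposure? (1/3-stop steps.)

ISO 2000

Aperture: f/5.6 → f/5 → f/4.5 → f/4 → f/3.5 → f/3.2 — 1 2/3 stops larger aperture (brighter).
Shutter speed: 1/640 → 1/500 → 1/400 → 1/320 → 1/250 — 1 1/3 stops longer (brighter).
Net change so far: 3 stops brighter. Offset with the ISO: 16000 → 12800 → 10000 → 8000 → 6400 → 5000 → 4000 → 3200 → 2500 → 2000.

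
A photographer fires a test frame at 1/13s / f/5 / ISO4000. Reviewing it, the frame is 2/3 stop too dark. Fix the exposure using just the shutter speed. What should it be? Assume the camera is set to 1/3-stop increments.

Underexposed by 2/3 stop → need 2/3 stop brighter.
Shutter speed: 1/13 → 1/10 → 1/8.

1/8s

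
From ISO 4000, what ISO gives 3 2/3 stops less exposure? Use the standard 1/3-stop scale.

ISO 320

ISO: 4000 → 3200 → 2500 → 2000 → 1600 → 1250 → 1000 → 800 → 640 → 500 → 400 → 320 — 3 2/3 stops dropped (darker).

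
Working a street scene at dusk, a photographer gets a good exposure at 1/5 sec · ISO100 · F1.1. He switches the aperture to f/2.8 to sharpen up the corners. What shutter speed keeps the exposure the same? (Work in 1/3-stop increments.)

Aperture: f/1.1 → f/1.2 → f/1.4 → f/1.6 → f/1.8 → f/2 → f/2.2 → f/2.5 → f/2.8 — 2 2/3 stops smaller aperture (darker).
Need 2 2/3 stops brighter from the shutter speed: 1/5 → 1/4 → 0.3 → 0.4 → 0.5 → 0.6 → 0.8 → 1 → 1.3.

1.3 s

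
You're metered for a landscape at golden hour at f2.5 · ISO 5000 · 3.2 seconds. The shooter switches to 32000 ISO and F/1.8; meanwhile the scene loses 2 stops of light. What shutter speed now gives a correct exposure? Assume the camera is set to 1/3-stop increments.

Scene light: 2 stops darker.
ISO: 5000 → 6400 → 8000 → 10000 → 12800 → 16000 → 20000 → 25600 → 32000 — 2 2/3 stops raised (brighter).
Aperture: f/2.5 → f/2.2 → f/2 → f/1.8 — 1 stop wider (brighter).
Net so far: 1 2/3 stops brighter. Shutter speed: 3.2 → 2.5 → 2 → 1.6 → 1.3 → 1.

1 s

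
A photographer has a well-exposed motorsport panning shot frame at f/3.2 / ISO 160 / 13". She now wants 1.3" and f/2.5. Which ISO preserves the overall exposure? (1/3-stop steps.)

ISO 1000

Shutter speed: 13 → 10 → 8 → 6 → 5 → 4 → 3.2 → 2.5 → 2 → 1.6 → 1.3 — 3 1/3 stops faster (darker).
Aperture: f/3.2 → f/2.8 → f/2.5 — 2/3 stop wider (brighter).
Net change so far: 2 2/3 stops darker. Offset with the ISO: 160 → 200 → 250 → 320 → 400 → 500 → 640 → 800 → 1000.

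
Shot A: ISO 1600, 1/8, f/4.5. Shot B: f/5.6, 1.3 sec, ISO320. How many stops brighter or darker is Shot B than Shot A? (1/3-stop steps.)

1/3 stop brighter

Aperture: f/4.5 → f/5 → f/5.6 — 2/3 stop smaller aperture (darker).
Shutter speed: 1/8 → 1/6 → 1/5 → 1/4 → 0.3 → 0.4 → 0.5 → 0.6 → 0.8 → 1 → 1.3 — 3 1/3 stops longer (brighter).
ISO: 1600 → 1250 → 1000 → 800 → 640 → 500 → 400 → 320 — 2 1/3 stops dropped (darker).
Net: −2/3 +3 1/3 −2 1/3 = +1/3 stops.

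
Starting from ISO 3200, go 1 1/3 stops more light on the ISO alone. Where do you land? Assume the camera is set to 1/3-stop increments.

ISO 8000

ISO: 3200 → 4000 → 5000 → 6400 → 8000 — 1 1/3 stops raised (brighter).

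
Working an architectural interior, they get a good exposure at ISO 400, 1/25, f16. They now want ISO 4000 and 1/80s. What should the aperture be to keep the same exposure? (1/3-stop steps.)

ISO: 400 → 500 → 640 → 800 → 1000 → 1250 → 1600 → 2000 → 2500 → 3200 → 4000 — 3 1/3 stops higher (brighter).
Shutter speed: 1/25 → 1/30 → 1/40 → 1/50 → 1/60 → 1/80 — 1 2/3 stops faster (darker).
Net change so far: 1 2/3 stops brighter. Offset with the aperture: f/16 → f/18 → f/20 → f/22 → f/25 → f/29.

f/29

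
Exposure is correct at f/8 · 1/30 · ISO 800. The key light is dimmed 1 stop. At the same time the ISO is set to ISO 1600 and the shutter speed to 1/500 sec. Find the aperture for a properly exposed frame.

Scene light: 1 stop darker.
ISO: 800 → 1600 — 1 stop raised (brighter).
Shutter speed: 1/30 → 1/60 → 1/125 → 1/250 → 1/500 — 4 stops shorter (darker).
Net so far: 4 stops darker. Aperture: f/8 → f/5.6 → f/4 → f/2.8 → f/2.

f/2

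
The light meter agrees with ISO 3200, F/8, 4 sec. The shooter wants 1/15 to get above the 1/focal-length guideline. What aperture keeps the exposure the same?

Shutter speed: 4 → 2 → 1 → 1/2 → 1/4 → 1/8 → 1/15 — 6 stops faster (darker).
Need 6 stops brighter from the aperture: f/8 → f/5.6 → f/4 → f/2.8 → f/2 → f/1.4 → f/1.0.

f/1.0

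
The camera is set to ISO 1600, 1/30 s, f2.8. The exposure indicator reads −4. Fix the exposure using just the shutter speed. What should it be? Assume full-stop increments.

Underexposed by 4 stops → need 4 stops brighter.
Shutter speed: 1/30 → 1/15 → 1/8 → 1/4 → 1/2.

1/2s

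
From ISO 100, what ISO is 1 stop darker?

ISO 50

ISO: 100 → 50 — 1 stop dropped (darker).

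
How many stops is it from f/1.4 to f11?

f/1.4 → f/2 → f/2.8 → f/4 → f/5.6 → f/8 → f/11 — count the steps: 6 stops.

6 stops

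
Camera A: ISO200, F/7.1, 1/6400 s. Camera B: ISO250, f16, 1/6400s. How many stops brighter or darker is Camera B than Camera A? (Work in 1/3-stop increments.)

Aperture: f/7.1 → f/8 → f/9 → f/10 → f/11 → f/13 → f/14 → f/16 — 2 1/3 stops narrower (darker).
Shutter speed: unchanged.
ISO: 200 → 250 — 1/3 stop raised (brighter).
Net: −2 1/3 +1/3 = −2 stops.

2 stops darker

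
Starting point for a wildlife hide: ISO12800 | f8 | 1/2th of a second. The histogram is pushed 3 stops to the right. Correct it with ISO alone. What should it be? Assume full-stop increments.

ISO 1600

Overexposed by 3 stops → need 3 stops darker.
ISO: 12800 → 6400 → 3200 → 1600.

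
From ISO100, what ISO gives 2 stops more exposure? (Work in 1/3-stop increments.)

ISO 400

ISO: 100 → 125 → 160 → 200 → 250 → 320 → 400 — 2 stops raised (brighter).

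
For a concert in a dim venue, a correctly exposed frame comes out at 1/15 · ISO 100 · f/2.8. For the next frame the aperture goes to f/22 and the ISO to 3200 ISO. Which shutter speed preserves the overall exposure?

1/8s

Aperture: f/2.8 → f/4 → f/5.6 → f/8 → f/11 → f/16 → f/22 — 6 stops stopped down (darker).
ISO: 100 → 200 → 400 → 800 → 1600 → 3200 — 5 stops higher (brighter).
Net change so far: 1 stop darker. Offset with the shutter speed: 1/15 → 1/8.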